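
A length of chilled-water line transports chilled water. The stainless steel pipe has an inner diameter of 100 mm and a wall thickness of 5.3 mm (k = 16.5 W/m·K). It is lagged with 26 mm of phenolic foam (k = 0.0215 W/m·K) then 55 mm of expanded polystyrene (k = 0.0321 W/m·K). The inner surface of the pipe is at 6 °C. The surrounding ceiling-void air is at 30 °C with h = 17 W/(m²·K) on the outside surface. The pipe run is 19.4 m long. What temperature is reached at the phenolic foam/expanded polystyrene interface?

T ≈ 18.5 °C

Cylindrical conduction, so R = ln(r₂/r₁)/(2πkL) per layer, in series:
R_stainless steel pipe wall = ln(55.3/50)/(2π×16.5×19.4) = 5.009×10^-5 K/W
R_phenolic foam = ln(81.3/55.3)/(2π×0.0215×19.4) = 0.147 K/W
R_expanded polystyrene = ln(136.3/81.3)/(2π×0.0321×19.4) = 0.1321 K/W
R_outer film = 1/(h_o·2πr_oL) = 1/(17×2π×0.1363×19.4) = 0.003541 K/W
R_total = 0.2827 K/W
Q = ΔT/R_total = 24/0.2827
Q = 84.9 W
T_interface = T_inner + Q·ΣR(inner→interface) = 6 + 84.9×0.1471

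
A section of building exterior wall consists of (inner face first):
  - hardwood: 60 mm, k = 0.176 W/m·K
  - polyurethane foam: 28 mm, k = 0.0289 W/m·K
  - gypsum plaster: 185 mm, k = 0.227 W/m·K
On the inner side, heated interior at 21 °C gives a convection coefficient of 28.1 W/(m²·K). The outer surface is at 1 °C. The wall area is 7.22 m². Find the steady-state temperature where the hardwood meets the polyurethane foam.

Series thermal resistances:
R_inner film = 1/(h_i·A) = 1/(28.1×7.22) = 0.004929 K/W
R_hardwood = L/(kA) = 0.06/(0.176×7.22) = 0.04722 K/W
R_polyurethane foam = L/(kA) = 0.028/(0.0289×7.22) = 0.1342 K/W
R_gypsum plaster = L/(kA) = 0.185/(0.227×7.22) = 0.1129 K/W
R_total = 0.2992 K/W;  Q = ΔT/R_total = 20/0.2992 = 66.84 W
T_interface = T_inner − Q·ΣR(inner→interface) = 21 − 66.8×0.05215

T ≈ 17.5 °C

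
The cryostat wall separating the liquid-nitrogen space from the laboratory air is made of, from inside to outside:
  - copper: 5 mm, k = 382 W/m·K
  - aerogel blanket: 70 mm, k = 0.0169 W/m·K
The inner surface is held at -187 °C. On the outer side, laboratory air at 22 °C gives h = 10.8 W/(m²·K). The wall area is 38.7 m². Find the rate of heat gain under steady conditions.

Model the wall as resistances in series:
R_copper = L/(kA) = 0.005/(382×38.7) = 3.382×10^-7 K/W
R_aerogel blanket = L/(kA) = 0.07/(0.0169×38.7) = 0.107 K/W
R_outer film = 1/(h_o·A) = 1/(10.8×38.7) = 0.002393 K/W
R_total = 0.1094 K/W
Q = ΔT / R_total = 209 / 0.1094

Q ≈ 1910 W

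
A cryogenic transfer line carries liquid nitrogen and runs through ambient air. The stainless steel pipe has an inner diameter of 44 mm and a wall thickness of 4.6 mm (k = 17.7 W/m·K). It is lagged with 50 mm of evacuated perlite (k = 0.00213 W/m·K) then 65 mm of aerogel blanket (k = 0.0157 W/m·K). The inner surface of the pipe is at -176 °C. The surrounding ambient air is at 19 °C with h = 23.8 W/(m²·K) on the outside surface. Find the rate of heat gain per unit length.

Radial resistances (cylindrical: R_cond = ln(r_o/r_i)/(2πkL), R_conv = 1/(h·2πrL)):
R_stainless steel pipe wall = ln(26.6/22)/(2π×17.7×1) = 0.001707 K/W
R_evacuated perlite = ln(76.6/26.6)/(2π×0.00213×1) = 79.03 K/W
R_aerogel blanket = ln(141.6/76.6)/(2π×0.0157×1) = 6.228 K/W
R_outer film = 1/(h_o·2πr_oL) = 1/(23.8×2π×0.1416×1) = 0.04723 K/W
R_total = 85.31 K/W
Q = ΔT/R_total = 195/85.31

q′ ≈ 2.29 W/m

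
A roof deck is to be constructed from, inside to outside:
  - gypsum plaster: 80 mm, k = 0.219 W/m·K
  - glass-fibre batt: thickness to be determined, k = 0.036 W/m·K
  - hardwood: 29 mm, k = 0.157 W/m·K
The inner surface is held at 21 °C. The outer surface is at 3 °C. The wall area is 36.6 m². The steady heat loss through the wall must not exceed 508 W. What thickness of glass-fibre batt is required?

Using the resistance-network approach (series):
R_gypsum plaster = L/(kA) = 0.08/(0.219×36.6) = 0.009981 K/W
R_hardwood = L/(kA) = 0.029/(0.157×36.6) = 0.005047 K/W
Sum of the known resistances R_other = 0.01503 K/W
Required total resistance R_tot = ΔT/Q_allow = 18/508 = 0.03543 K/W
R_glass-fibre batt = R_tot − R_other = 0.02041 K/W
L = R·k·A = 0.02041×0.036×36.6

L ≈ 26.9 mm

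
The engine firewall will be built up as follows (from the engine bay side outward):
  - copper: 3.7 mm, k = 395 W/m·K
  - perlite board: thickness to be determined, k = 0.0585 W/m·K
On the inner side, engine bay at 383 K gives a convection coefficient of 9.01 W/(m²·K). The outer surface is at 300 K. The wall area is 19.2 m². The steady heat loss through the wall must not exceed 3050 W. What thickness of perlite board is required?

L ≈ 24.1 mm

Model the wall as resistances in series:
R_inner film = 1/(h_i·A) = 1/(9.01×19.2) = 0.005781 K/W
R_copper = L/(kA) = 0.0037/(395×19.2) = 4.879×10^-7 K/W
Sum of the known resistances R_other = 0.005781 K/W
Required total resistance R_tot = ΔT/Q_allow = 83/3050 = 0.02721 K/W
R_perlite board = R_tot − R_other = 0.02143 K/W
L = R·k·A = 0.02143×0.0585×19.2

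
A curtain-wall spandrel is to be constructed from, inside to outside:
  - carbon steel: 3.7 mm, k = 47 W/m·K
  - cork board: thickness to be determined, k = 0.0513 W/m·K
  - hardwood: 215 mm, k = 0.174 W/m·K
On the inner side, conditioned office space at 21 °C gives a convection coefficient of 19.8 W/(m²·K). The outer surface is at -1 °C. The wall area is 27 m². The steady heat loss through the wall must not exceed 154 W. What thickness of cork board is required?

Series thermal resistances:
R_inner film = 1/(h_i·A) = 1/(19.8×27) = 0.001871 K/W
R_carbon steel = L/(kA) = 0.0037/(47×27) = 2.916×10^-6 K/W
R_hardwood = L/(kA) = 0.215/(0.174×27) = 0.04576 K/W
Sum of the known resistances R_other = 0.04764 K/W
Required total resistance R_tot = ΔT/Q_allow = 22/154 = 0.1429 K/W
R_cork board = R_tot − R_other = 0.09522 K/W
L = R·k·A = 0.09522×0.0513×27

L ≈ 132 mm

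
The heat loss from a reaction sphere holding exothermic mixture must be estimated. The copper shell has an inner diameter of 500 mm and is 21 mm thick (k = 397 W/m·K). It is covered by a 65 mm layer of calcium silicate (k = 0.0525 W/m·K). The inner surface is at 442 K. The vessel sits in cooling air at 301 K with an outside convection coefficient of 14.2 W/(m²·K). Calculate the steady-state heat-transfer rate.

Each spherical layer contributes R = (1/r_i − 1/r_o)/(4πk):
R_copper shell = (1/0.25 − 1/0.271)/(4π×397) = 6.213×10^-5 K/W
R_calcium silicate = (1/0.271 − 1/0.336)/(4π×0.0525) = 1.082 K/W
R_outer film = 1/(h·4πr_o²) = 1/(14.2×4π×0.336²) = 0.04964 K/W
R_total = 1.132 K/W
Q = ΔT/R_total = 141/1.132

Q ≈ 125 W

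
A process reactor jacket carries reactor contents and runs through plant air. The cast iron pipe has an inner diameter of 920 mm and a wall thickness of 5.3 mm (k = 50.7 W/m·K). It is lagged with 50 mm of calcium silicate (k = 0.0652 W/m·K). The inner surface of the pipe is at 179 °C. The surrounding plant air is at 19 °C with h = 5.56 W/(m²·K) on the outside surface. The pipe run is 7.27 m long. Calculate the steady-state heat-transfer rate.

Cylindrical conduction, so R = ln(r₂/r₁)/(2πkL) per layer, in series:
R_cast iron pipe wall = ln(465.3/460)/(2π×50.7×7.27) = 4.947×10^-6 K/W
R_calcium silicate = ln(515.3/465.3)/(2π×0.0652×7.27) = 0.03427 K/W
R_outer film = 1/(h_o·2πr_oL) = 1/(5.56×2π×0.5153×7.27) = 0.007641 K/W
R_total = 0.04192 K/W
Q = ΔT/R_total = 160/0.04192

Q ≈ 3820 W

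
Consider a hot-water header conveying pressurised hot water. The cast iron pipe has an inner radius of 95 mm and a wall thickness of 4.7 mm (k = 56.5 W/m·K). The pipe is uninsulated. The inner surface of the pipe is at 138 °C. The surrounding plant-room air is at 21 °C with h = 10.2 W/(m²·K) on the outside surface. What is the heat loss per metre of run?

q′ ≈ 747 W/m

Per-layer cylindrical resistances, series-summed:
R_cast iron pipe wall = ln(99.7/95)/(2π×56.5×1) = 1.36×10^-4 K/W
R_outer film = 1/(h_o·2πr_oL) = 1/(10.2×2π×0.0997×1) = 0.1565 K/W
R_total = 0.1566 K/W
Q = ΔT/R_total = 117/0.1566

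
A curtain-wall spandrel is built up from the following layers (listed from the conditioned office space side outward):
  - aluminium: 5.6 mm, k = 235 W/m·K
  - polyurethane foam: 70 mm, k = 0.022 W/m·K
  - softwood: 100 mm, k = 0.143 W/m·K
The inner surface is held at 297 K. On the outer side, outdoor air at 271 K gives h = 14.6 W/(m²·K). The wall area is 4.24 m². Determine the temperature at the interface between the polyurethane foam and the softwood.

Model the wall as resistances in series:
R_aluminium = L/(kA) = 0.0056/(235×4.24) = 5.62×10^-6 K/W
R_polyurethane foam = L/(kA) = 0.07/(0.022×4.24) = 0.7504 K/W
R_softwood = L/(kA) = 0.1/(0.143×4.24) = 0.1649 K/W
R_outer film = 1/(h_o·A) = 1/(14.6×4.24) = 0.01615 K/W
R_total = 0.9315 K/W;  Q = ΔT/R_total = 26/0.9315 = 27.91 W
T_interface = T_inner − Q·ΣR(inner→interface) = 297 − 27.9×0.7504

T ≈ 276 K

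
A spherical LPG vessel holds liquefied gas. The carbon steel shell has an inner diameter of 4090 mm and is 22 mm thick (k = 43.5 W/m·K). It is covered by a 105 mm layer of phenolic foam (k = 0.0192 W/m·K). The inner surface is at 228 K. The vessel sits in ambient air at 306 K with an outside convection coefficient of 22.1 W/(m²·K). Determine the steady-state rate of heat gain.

For a spherical shell R = (1/r₁ − 1/r₂)/(4πk); film R = 1/(h·4πr²). In series:
R_carbon steel shell = (1/2.045 − 1/2.067)/(4π×43.5) = 9.521×10^-6 K/W
R_phenolic foam = (1/2.067 − 1/2.172)/(4π×0.0192) = 0.09693 K/W
R_outer film = 1/(h·4πr_o²) = 1/(22.1×4π×2.172²) = 7.633×10^-4 K/W
R_total = 0.09771 K/W
Q = ΔT/R_total = 78/0.09771

Q ≈ 798 W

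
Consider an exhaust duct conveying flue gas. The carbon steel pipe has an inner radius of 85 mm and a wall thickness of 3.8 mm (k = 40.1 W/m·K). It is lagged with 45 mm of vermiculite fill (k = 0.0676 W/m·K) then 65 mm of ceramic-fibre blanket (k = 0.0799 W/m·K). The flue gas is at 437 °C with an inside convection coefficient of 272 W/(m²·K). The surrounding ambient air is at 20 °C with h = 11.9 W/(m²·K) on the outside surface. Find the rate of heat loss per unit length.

q′ ≈ 228 W/m

Treating each annulus and film as a series resistance:
R_inner film = 1/(h_i·2πr₁L) = 1/(272×2π×0.085×1) = 0.006884 K/W
R_carbon steel pipe wall = ln(88.8/85)/(2π×40.1×1) = 1.736×10^-4 K/W
R_vermiculite fill = ln(133.8/88.8)/(2π×0.0676×1) = 0.9652 K/W
R_ceramic-fibre blanket = ln(198.8/133.8)/(2π×0.0799×1) = 0.7887 K/W
R_outer film = 1/(h_o·2πr_oL) = 1/(11.9×2π×0.1988×1) = 0.06728 K/W
R_total = 1.828 K/W
Q = ΔT/R_total = 417/1.828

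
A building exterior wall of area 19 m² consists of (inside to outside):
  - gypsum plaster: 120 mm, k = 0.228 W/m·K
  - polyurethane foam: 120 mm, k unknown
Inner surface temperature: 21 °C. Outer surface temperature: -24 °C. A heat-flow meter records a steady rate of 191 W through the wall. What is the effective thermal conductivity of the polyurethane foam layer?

Using the resistance-network approach (series):
R_gypsum plaster = L/(kA) = 0.12/(0.228×19) = 0.0277 K/W
Sum of known resistances R_other = 0.0277 K/W
Total R = ΔT/Q = 45/191 = 0.2356 K/W
R_polyurethane foam = R_total − R_other = 0.2079 K/W
k = L/(R·A) = 0.12/(0.2079×19)

k ≈ 0.0304 W/(m·K)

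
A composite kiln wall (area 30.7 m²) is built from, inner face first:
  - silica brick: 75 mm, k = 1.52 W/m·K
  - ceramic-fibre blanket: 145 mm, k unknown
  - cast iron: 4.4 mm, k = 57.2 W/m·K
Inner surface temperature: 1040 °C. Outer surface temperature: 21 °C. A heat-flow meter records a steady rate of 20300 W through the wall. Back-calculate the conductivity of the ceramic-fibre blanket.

k ≈ 0.0972 W/(m·K)

Using the resistance-network approach (series):
R_silica brick = L/(kA) = 0.075/(1.52×30.7) = 0.001607 K/W
R_cast iron = L/(kA) = 0.0044/(57.2×30.7) = 2.506×10^-6 K/W
Sum of known resistances R_other = 0.00161 K/W
Total R = ΔT/Q = 1019/20300 = 0.0502 K/W
R_ceramic-fibre blanket = R_total − R_other = 0.04859 K/W
k = L/(R·A) = 0.145/(0.04859×30.7)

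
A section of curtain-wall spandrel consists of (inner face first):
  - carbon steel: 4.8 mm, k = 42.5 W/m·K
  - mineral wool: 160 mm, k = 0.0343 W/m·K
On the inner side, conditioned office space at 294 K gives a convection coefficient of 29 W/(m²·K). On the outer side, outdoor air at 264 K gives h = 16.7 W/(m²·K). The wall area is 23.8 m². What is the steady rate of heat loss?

Q ≈ 150 W

Thermal resistances in series:
R_inner film = 1/(h_i·A) = 1/(29×23.8) = 0.001449 K/W
R_carbon steel = L/(kA) = 0.0048/(42.5×23.8) = 4.745×10^-6 K/W
R_mineral wool = L/(kA) = 0.16/(0.0343×23.8) = 0.196 K/W
R_outer film = 1/(h_o·A) = 1/(16.7×23.8) = 0.002516 K/W
R_total = 0.2 K/W
Q = ΔT / R_total = 30 / 0.2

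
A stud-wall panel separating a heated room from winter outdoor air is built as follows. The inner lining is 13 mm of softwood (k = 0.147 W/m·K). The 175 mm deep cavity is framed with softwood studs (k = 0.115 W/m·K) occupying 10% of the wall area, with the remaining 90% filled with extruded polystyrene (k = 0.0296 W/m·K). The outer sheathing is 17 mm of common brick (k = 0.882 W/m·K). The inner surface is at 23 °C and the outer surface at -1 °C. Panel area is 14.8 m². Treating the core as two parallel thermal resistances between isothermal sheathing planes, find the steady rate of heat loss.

Q ≈ 75.6 W

Sheathing layers in series; stud and cavity paths in parallel between them.
R_inner = 0.013/(0.147×14.8) = 0.005975 K/W
R_stud  = 0.175/(0.115×0.1×14.8) = 1.028 K/W
R_cav   = 0.175/(0.0296×0.9×14.8) = 0.4439 K/W
1/R_core = 1/R_stud + 1/R_cav → R_core = 0.31 K/W
R_outer = 0.017/(0.882×14.8) = 0.001302 K/W
R_total = 0.3173 K/W
Q = ΔT/R_total = 24/0.3173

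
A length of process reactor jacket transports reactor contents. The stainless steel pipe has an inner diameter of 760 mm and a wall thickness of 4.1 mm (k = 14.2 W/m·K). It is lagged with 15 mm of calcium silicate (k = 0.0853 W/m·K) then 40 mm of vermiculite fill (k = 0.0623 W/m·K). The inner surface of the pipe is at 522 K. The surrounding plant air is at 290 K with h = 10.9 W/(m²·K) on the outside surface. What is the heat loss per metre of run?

Treating each annulus and film as a series resistance:
R_stainless steel pipe wall = ln(384.1/380)/(2π×14.2×1) = 1.203×10^-4 K/W
R_calcium silicate = ln(399.1/384.1)/(2π×0.0853×1) = 0.07148 K/W
R_vermiculite fill = ln(439.1/399.1)/(2π×0.0623×1) = 0.244 K/W
R_outer film = 1/(h_o·2πr_oL) = 1/(10.9×2π×0.4391×1) = 0.03325 K/W
R_total = 0.3489 K/W
Q = ΔT/R_total = 232/0.3489

q′ ≈ 665 W/m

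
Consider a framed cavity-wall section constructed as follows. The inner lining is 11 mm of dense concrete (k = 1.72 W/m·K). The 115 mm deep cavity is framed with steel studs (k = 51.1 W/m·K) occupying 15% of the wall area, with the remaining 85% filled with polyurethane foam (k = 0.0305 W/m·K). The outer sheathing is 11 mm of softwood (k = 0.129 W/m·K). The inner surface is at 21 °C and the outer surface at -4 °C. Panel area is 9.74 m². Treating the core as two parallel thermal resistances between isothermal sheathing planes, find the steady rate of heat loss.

Q ≈ 2280 W

Sheathing layers in series; stud and cavity paths in parallel between them.
R_inner = 0.011/(1.72×9.74) = 6.566×10^-4 K/W
R_stud  = 0.115/(51.1×0.15×9.74) = 0.00154 K/W
R_cav   = 0.115/(0.0305×0.85×9.74) = 0.4554 K/W
1/R_core = 1/R_stud + 1/R_cav → R_core = 0.001535 K/W
R_outer = 0.011/(0.129×9.74) = 0.008755 K/W
R_total = 0.01095 K/W
Q = ΔT/R_total = 25/0.01095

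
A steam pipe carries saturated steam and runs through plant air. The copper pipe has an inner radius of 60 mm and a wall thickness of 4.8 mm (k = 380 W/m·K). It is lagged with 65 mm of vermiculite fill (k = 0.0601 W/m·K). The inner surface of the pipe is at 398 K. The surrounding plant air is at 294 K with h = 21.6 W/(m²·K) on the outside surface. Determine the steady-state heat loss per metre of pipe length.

Per-layer cylindrical resistances, series-summed:
R_copper pipe wall = ln(64.8/60)/(2π×380×1) = 3.223×10^-5 K/W
R_vermiculite fill = ln(129.8/64.8)/(2π×0.0601×1) = 1.84 K/W
R_outer film = 1/(h_o·2πr_oL) = 1/(21.6×2π×0.1298×1) = 0.05677 K/W
R_total = 1.896 K/W
Q = ΔT/R_total = 104/1.896

q′ ≈ 54.8 W/m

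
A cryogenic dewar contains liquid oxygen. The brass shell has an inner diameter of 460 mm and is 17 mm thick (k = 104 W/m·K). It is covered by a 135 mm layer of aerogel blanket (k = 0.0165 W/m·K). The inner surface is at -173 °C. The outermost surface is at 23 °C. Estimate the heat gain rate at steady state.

Q ≈ 28.4 W

Each spherical layer contributes R = (1/r_i − 1/r_o)/(4πk):
R_brass shell = (1/0.23 − 1/0.247)/(4π×104) = 2.29×10^-4 K/W
R_aerogel blanket = (1/0.247 − 1/0.382)/(4π×0.0165) = 6.9 K/W
R_total = 6.901 K/W
Q = ΔT/R_total = 196/6.901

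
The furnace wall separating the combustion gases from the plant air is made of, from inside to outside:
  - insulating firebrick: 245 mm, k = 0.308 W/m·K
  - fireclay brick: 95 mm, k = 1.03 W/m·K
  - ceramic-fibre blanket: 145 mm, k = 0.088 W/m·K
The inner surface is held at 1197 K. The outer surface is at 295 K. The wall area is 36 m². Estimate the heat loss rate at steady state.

Q ≈ 12800 W

Treating each layer as a thermal resistance in series:
R_insulating firebrick = L/(kA) = 0.245/(0.308×36) = 0.0221 K/W
R_fireclay brick = L/(kA) = 0.095/(1.03×36) = 0.002562 K/W
R_ceramic-fibre blanket = L/(kA) = 0.145/(0.088×36) = 0.04577 K/W
R_total = 0.07043 K/W
Q = ΔT / R_total = 902 / 0.07043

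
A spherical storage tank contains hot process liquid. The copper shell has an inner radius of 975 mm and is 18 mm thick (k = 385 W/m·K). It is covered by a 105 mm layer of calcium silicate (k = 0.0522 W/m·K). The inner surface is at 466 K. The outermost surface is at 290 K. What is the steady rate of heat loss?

Q ≈ 1200 W

Radial (spherical) resistances in series:
R_copper shell = (1/0.975 − 1/0.993)/(4π×385) = 3.843×10^-6 K/W
R_calcium silicate = (1/0.993 − 1/1.098)/(4π×0.0522) = 0.1468 K/W
R_total = 0.1468 K/W
Q = ΔT/R_total = 176/0.1468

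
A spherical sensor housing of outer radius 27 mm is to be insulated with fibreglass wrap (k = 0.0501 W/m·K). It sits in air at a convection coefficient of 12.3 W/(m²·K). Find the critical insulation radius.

r_cr ≈ 8.15 mm

For a sphere r_cr = 2k/h = 2×0.0501/12.3
r_cr = 8.15 mm; since the bare radius (27 mm) is above r_cr, any added insulation will reduce heat loss.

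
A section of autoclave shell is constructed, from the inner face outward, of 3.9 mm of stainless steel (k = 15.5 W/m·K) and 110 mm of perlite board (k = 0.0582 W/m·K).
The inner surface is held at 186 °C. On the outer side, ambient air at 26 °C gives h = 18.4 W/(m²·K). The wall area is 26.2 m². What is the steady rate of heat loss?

Using the resistance-network approach (series):
R_stainless steel = L/(kA) = 0.0039/(15.5×26.2) = 9.604×10^-6 K/W
R_perlite board = L/(kA) = 0.11/(0.0582×26.2) = 0.07214 K/W
R_outer film = 1/(h_o·A) = 1/(18.4×26.2) = 0.002074 K/W
R_total = 0.07422 K/W
Q = ΔT / R_total = 160 / 0.07422

Q ≈ 2160 W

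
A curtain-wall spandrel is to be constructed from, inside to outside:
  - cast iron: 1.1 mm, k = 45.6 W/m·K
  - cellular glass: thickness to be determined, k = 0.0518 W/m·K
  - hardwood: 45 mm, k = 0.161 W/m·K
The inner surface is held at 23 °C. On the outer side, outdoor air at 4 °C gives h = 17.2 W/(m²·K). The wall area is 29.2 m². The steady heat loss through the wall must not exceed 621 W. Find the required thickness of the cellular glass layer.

L ≈ 28.8 mm

Series thermal resistances:
R_cast iron = L/(kA) = 0.0011/(45.6×29.2) = 8.261×10^-7 K/W
R_hardwood = L/(kA) = 0.045/(0.161×29.2) = 0.009572 K/W
R_outer film = 1/(h_o·A) = 1/(17.2×29.2) = 0.001991 K/W
Sum of the known resistances R_other = 0.01156 K/W
Required total resistance R_tot = ΔT/Q_allow = 19/621 = 0.0306 K/W
R_cellular glass = R_tot − R_other = 0.01903 K/W
L = R·k·A = 0.01903×0.0518×29.2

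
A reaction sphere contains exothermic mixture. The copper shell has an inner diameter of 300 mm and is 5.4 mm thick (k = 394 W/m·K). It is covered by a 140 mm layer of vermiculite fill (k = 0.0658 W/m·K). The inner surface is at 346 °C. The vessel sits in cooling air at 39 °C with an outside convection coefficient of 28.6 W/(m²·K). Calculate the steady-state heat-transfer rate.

For a spherical shell R = (1/r₁ − 1/r₂)/(4πk); film R = 1/(h·4πr²). In series:
R_copper shell = (1/0.15 − 1/0.1554)/(4π×394) = 4.679×10^-5 K/W
R_vermiculite fill = (1/0.1554 − 1/0.2954)/(4π×0.0658) = 3.688 K/W
R_outer film = 1/(h·4πr_o²) = 1/(28.6×4π×0.2954²) = 0.03189 K/W
R_total = 3.72 K/W
Q = ΔT/R_total = 307/3.72

Q ≈ 82.5 W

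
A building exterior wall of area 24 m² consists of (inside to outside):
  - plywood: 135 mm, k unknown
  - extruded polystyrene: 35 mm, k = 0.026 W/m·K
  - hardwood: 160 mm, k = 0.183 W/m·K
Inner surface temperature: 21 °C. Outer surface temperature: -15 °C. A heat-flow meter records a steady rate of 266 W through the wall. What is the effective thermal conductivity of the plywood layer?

Thermal resistances in series:
R_extruded polystyrene = L/(kA) = 0.035/(0.026×24) = 0.05609 K/W
R_hardwood = L/(kA) = 0.16/(0.183×24) = 0.03643 K/W
Sum of known resistances R_other = 0.09252 K/W
Total R = ΔT/Q = 36/266 = 0.1353 K/W
R_plywood = R_total − R_other = 0.04282 K/W
k = L/(R·A) = 0.135/(0.04282×24)

k ≈ 0.131 W/(m·K)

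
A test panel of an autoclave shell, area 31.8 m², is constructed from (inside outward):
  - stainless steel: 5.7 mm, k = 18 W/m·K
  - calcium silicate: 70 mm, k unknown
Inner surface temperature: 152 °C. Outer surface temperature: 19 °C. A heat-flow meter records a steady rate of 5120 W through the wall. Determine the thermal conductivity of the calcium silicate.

k ≈ 0.0848 W/(m·K)

Using the resistance-network approach (series):
R_stainless steel = L/(kA) = 0.0057/(18×31.8) = 9.958×10^-6 K/W
Sum of known resistances R_other = 9.958×10^-6 K/W
Total R = ΔT/Q = 133/5120 = 0.02598 K/W
R_calcium silicate = R_total − R_other = 0.02597 K/W
k = L/(R·A) = 0.07/(0.02597×31.8)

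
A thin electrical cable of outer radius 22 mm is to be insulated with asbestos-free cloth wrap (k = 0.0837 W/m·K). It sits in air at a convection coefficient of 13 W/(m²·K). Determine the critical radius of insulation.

For a cylinder r_cr = k/h = 0.0837/13
r_cr = 6.44 mm; since the bare radius (22 mm) is above r_cr, any added insulation will reduce heat loss.

r_cr ≈ 6.44 mm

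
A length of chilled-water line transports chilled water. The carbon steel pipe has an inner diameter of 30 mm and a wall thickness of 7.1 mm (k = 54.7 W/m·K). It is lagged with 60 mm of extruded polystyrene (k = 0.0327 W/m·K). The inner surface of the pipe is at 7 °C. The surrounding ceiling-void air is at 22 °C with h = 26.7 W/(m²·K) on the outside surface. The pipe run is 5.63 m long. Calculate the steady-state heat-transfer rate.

Q ≈ 13.1 W

Per-layer cylindrical resistances, series-summed:
R_carbon steel pipe wall = ln(22.1/15)/(2π×54.7×5.63) = 2.003×10^-4 K/W
R_extruded polystyrene = ln(82.1/22.1)/(2π×0.0327×5.63) = 1.135 K/W
R_outer film = 1/(h_o·2πr_oL) = 1/(26.7×2π×0.0821×5.63) = 0.0129 K/W
R_total = 1.148 K/W
Q = ΔT/R_total = 15/1.148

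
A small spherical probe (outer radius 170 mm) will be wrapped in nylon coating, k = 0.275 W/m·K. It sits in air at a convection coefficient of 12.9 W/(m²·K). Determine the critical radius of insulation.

r_cr ≈ 42.6 mm

For a sphere r_cr = 2k/h = 2×0.275/12.9
r_cr = 42.6 mm; since the bare radius (170 mm) is above r_cr, any added insulation will reduce heat loss.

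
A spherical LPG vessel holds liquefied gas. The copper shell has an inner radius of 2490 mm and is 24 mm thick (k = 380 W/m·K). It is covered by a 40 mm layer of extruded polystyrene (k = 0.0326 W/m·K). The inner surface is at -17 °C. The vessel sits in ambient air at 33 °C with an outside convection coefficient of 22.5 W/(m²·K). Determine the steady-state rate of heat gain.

Q ≈ 3170 W

Each spherical layer contributes R = (1/r_i − 1/r_o)/(4πk):
R_copper shell = (1/2.49 − 1/2.514)/(4π×380) = 8.029×10^-7 K/W
R_extruded polystyrene = (1/2.514 − 1/2.554)/(4π×0.0326) = 0.01521 K/W
R_outer film = 1/(h·4πr_o²) = 1/(22.5×4π×2.554²) = 5.422×10^-4 K/W
R_total = 0.01575 K/W
Q = ΔT/R_total = 50/0.01575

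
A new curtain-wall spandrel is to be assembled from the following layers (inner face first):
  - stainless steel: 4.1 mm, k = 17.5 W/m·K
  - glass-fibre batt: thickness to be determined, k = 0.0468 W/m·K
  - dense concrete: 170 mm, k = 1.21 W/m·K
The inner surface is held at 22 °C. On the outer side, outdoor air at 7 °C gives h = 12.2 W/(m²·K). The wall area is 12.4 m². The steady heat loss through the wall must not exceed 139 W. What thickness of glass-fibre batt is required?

L ≈ 52.2 mm

Series thermal resistances:
R_stainless steel = L/(kA) = 0.0041/(17.5×12.4) = 1.889×10^-5 K/W
R_dense concrete = L/(kA) = 0.17/(1.21×12.4) = 0.01133 K/W
R_outer film = 1/(h_o·A) = 1/(12.2×12.4) = 0.00661 K/W
Sum of the known resistances R_other = 0.01796 K/W
Required total resistance R_tot = ΔT/Q_allow = 15/139 = 0.1079 K/W
R_glass-fibre batt = R_tot − R_other = 0.08995 K/W
L = R·k·A = 0.08995×0.0468×12.4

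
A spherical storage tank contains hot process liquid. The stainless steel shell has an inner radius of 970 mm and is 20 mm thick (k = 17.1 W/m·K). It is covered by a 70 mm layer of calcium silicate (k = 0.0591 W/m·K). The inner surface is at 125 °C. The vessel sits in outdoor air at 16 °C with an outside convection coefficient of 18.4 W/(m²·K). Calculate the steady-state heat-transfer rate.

For a spherical shell R = (1/r₁ − 1/r₂)/(4πk); film R = 1/(h·4πr²). In series:
R_stainless steel shell = (1/0.97 − 1/0.99)/(4π×17.1) = 9.692×10^-5 K/W
R_calcium silicate = (1/0.99 − 1/1.06)/(4π×0.0591) = 0.08982 K/W
R_outer film = 1/(h·4πr_o²) = 1/(18.4×4π×1.06²) = 0.003849 K/W
R_total = 0.09376 K/W
Q = ΔT/R_total = 109/0.09376

Q ≈ 1160 W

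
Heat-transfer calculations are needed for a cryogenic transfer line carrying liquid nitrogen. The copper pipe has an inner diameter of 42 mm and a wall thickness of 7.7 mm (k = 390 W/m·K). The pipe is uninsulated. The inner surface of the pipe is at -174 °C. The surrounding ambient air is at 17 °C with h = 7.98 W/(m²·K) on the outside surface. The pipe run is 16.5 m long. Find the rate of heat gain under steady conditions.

Q ≈ 4530 W

Radial resistances (cylindrical: R_cond = ln(r_o/r_i)/(2πkL), R_conv = 1/(h·2πrL)):
R_copper pipe wall = ln(28.7/21)/(2π×390×16.5) = 7.726×10^-6 K/W
R_outer film = 1/(h_o·2πr_oL) = 1/(7.98×2π×0.0287×16.5) = 0.04212 K/W
R_total = 0.04212 K/W
Q = ΔT/R_total = 191/0.04212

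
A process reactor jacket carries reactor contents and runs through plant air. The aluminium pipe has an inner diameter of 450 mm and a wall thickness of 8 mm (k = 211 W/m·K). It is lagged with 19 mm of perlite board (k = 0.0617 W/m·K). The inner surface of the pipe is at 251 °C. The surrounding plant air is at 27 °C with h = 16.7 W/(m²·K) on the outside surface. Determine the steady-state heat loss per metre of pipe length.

q′ ≈ 933 W/m

For a radial system each layer contributes R = ln(r_out/r_in)/(2πkL); films add R = 1/(hA).
R_aluminium pipe wall = ln(233/225)/(2π×211×1) = 2.635×10^-5 K/W
R_perlite board = ln(252/233)/(2π×0.0617×1) = 0.2022 K/W
R_outer film = 1/(h_o·2πr_oL) = 1/(16.7×2π×0.252×1) = 0.03782 K/W
R_total = 0.2401 K/W
Q = ΔT/R_total = 224/0.2401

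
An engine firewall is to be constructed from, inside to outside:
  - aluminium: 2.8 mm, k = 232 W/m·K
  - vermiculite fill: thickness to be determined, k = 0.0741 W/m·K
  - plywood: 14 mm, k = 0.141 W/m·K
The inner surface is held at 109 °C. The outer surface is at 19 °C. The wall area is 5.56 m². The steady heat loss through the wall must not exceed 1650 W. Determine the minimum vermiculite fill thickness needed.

L ≈ 15.1 mm

Series thermal resistances:
R_aluminium = L/(kA) = 0.0028/(232×5.56) = 2.171×10^-6 K/W
R_plywood = L/(kA) = 0.014/(0.141×5.56) = 0.01786 K/W
Sum of the known resistances R_other = 0.01786 K/W
Required total resistance R_tot = ΔT/Q_allow = 90/1650 = 0.05455 K/W
R_vermiculite fill = R_tot − R_other = 0.03669 K/W
L = R·k·A = 0.03669×0.0741×5.56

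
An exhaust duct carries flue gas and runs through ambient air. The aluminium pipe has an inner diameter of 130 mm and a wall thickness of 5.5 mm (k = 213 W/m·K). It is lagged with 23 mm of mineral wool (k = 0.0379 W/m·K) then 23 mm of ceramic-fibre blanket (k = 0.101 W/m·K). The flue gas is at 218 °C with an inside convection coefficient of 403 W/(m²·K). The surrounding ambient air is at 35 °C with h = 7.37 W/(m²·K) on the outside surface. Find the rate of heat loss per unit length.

q′ ≈ 106 W/m

Per-layer cylindrical resistances, series-summed:
R_inner film = 1/(h_i·2πr₁L) = 1/(403×2π×0.065×1) = 0.006076 K/W
R_aluminium pipe wall = ln(70.5/65)/(2π×213×1) = 6.069×10^-5 K/W
R_mineral wool = ln(93.5/70.5)/(2π×0.0379×1) = 1.186 K/W
R_ceramic-fibre blanket = ln(116.5/93.5)/(2π×0.101×1) = 0.3466 K/W
R_outer film = 1/(h_o·2πr_oL) = 1/(7.37×2π×0.1165×1) = 0.1854 K/W
R_total = 1.724 K/W
Q = ΔT/R_total = 183/1.724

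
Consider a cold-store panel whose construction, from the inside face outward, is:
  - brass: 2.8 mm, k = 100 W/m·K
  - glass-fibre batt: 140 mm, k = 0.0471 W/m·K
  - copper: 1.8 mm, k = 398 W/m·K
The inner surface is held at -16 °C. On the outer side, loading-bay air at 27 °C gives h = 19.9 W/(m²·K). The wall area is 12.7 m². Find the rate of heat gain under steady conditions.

Q ≈ 181 W

Series thermal resistances:
R_brass = L/(kA) = 0.0028/(100×12.7) = 2.205×10^-6 K/W
R_glass-fibre batt = L/(kA) = 0.14/(0.0471×12.7) = 0.234 K/W
R_copper = L/(kA) = 0.0018/(398×12.7) = 3.561×10^-7 K/W
R_outer film = 1/(h_o·A) = 1/(19.9×12.7) = 0.003957 K/W
R_total = 0.238 K/W
Q = ΔT / R_total = 43 / 0.238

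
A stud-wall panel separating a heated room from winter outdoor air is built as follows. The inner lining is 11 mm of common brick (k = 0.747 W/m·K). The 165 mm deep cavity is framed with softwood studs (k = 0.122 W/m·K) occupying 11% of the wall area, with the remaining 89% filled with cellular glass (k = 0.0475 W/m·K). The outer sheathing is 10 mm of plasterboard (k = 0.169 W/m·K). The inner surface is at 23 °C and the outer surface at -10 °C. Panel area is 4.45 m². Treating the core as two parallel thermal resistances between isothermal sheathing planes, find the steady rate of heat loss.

Q ≈ 48.4 W

Sheathing layers in series; stud and cavity paths in parallel between them.
R_inner = 0.011/(0.747×4.45) = 0.003309 K/W
R_stud  = 0.165/(0.122×0.11×4.45) = 2.763 K/W
R_cav   = 0.165/(0.0475×0.89×4.45) = 0.8771 K/W
1/R_core = 1/R_stud + 1/R_cav → R_core = 0.6657 K/W
R_outer = 0.01/(0.169×4.45) = 0.0133 K/W
R_total = 0.6824 K/W
Q = ΔT/R_total = 33/0.6824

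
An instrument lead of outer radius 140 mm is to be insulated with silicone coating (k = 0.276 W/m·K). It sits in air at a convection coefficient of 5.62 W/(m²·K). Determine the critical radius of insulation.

For a cylinder r_cr = k/h = 0.276/5.62
r_cr = 49.1 mm; since the bare radius (140 mm) is above r_cr, any added insulation will reduce heat loss.

r_cr ≈ 49.1 mm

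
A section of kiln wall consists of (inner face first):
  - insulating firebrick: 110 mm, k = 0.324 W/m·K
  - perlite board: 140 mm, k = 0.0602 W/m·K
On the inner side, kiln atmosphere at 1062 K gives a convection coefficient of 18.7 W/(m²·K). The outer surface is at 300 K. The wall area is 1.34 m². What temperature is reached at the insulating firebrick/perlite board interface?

T ≈ 952 K

Thermal resistances in series:
R_inner film = 1/(h_i·A) = 1/(18.7×1.34) = 0.03991 K/W
R_insulating firebrick = L/(kA) = 0.11/(0.324×1.34) = 0.2534 K/W
R_perlite board = L/(kA) = 0.14/(0.0602×1.34) = 1.736 K/W
R_total = 2.029 K/W;  Q = ΔT/R_total = 762/2.029 = 375.6 W
T_interface = T_inner − Q·ΣR(inner→interface) = 1062 − 376×0.2933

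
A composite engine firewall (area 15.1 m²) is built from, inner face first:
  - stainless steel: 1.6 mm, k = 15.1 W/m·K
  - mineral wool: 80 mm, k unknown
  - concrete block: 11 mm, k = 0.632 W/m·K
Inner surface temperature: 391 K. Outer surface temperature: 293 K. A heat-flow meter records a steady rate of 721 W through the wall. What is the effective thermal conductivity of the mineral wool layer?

k ≈ 0.0393 W/(m·K)

Thermal resistances in series:
R_stainless steel = L/(kA) = 0.0016/(15.1×15.1) = 7.017×10^-6 K/W
R_concrete block = L/(kA) = 0.011/(0.632×15.1) = 0.001153 K/W
Sum of known resistances R_other = 0.00116 K/W
Total R = ΔT/Q = 98/721 = 0.1359 K/W
R_mineral wool = R_total − R_other = 0.1348 K/W
k = L/(R·A) = 0.08/(0.1348×15.1)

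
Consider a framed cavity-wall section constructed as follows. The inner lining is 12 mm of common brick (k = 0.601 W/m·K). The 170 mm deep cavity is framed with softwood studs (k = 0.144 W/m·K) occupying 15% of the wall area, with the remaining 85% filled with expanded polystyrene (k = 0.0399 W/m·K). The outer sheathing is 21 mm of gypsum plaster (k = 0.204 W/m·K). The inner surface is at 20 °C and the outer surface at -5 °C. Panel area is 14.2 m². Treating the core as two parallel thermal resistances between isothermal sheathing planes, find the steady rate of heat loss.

Q ≈ 111 W

Sheathing layers in series; stud and cavity paths in parallel between them.
R_inner = 0.012/(0.601×14.2) = 0.001406 K/W
R_stud  = 0.17/(0.144×0.15×14.2) = 0.5543 K/W
R_cav   = 0.17/(0.0399×0.85×14.2) = 0.353 K/W
1/R_core = 1/R_stud + 1/R_cav → R_core = 0.2157 K/W
R_outer = 0.021/(0.204×14.2) = 0.007249 K/W
R_total = 0.2243 K/W
Q = ΔT/R_total = 25/0.2243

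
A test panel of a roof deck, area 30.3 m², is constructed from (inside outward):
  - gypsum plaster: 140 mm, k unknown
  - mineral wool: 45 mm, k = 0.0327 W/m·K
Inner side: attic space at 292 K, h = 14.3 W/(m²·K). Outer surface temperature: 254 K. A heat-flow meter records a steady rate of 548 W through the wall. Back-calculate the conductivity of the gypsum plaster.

k ≈ 0.214 W/(m·K)

Series thermal resistances:
R_inner film = 1/(h_i·A) = 1/(14.3×30.3) = 0.002308 K/W
R_mineral wool = L/(kA) = 0.045/(0.0327×30.3) = 0.04542 K/W
Sum of known resistances R_other = 0.04773 K/W
Total R = ΔT/Q = 38/548 = 0.06934 K/W
R_gypsum plaster = R_total − R_other = 0.02162 K/W
k = L/(R·A) = 0.14/(0.02162×30.3)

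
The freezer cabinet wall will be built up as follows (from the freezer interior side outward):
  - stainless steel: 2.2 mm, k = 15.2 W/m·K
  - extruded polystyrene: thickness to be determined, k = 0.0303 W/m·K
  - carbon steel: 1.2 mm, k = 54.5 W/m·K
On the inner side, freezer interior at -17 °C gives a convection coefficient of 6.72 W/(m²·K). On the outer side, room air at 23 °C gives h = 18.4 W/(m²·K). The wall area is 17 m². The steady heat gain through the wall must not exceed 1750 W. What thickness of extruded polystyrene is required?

Model the wall as resistances in series:
R_inner film = 1/(h_i·A) = 1/(6.72×17) = 0.008754 K/W
R_stainless steel = L/(kA) = 0.0022/(15.2×17) = 8.514×10^-6 K/W
R_carbon steel = L/(kA) = 0.0012/(54.5×17) = 1.295×10^-6 K/W
R_outer film = 1/(h_o·A) = 1/(18.4×17) = 0.003197 K/W
Sum of the known resistances R_other = 0.01196 K/W
Required total resistance R_tot = ΔT/Q_allow = 40/1750 = 0.02286 K/W
R_extruded polystyrene = R_tot − R_other = 0.0109 K/W
L = R·k·A = 0.0109×0.0303×17

L ≈ 5.61 mm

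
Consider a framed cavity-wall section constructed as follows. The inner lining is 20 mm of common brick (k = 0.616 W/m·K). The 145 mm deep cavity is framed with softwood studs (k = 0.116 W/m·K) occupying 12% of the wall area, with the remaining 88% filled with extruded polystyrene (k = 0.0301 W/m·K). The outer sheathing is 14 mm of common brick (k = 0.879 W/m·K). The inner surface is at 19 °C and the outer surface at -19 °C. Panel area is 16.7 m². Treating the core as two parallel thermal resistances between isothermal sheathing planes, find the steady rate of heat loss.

Q ≈ 174 W

Sheathing layers in series; stud and cavity paths in parallel between them.
R_inner = 0.02/(0.616×16.7) = 0.001944 K/W
R_stud  = 0.145/(0.116×0.12×16.7) = 0.6238 K/W
R_cav   = 0.145/(0.0301×0.88×16.7) = 0.3278 K/W
1/R_core = 1/R_stud + 1/R_cav → R_core = 0.2149 K/W
R_outer = 0.014/(0.879×16.7) = 9.537×10^-4 K/W
R_total = 0.2178 K/W
Q = ΔT/R_total = 38/0.2178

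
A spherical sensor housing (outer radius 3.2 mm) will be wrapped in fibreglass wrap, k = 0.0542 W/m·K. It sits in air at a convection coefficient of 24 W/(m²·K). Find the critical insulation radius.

r_cr ≈ 4.52 mm

For a sphere r_cr = 2k/h = 2×0.0542/24
r_cr = 4.52 mm; since the bare radius (3.2 mm) is below r_cr, adding a thin layer of insulation will *increase* heat loss.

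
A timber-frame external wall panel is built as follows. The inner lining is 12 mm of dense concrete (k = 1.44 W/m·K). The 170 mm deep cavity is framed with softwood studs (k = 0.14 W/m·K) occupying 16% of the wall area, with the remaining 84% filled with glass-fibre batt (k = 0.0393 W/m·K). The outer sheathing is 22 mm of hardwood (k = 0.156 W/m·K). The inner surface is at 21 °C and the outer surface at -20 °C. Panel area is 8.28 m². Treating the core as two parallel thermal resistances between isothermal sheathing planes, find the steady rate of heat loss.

Q ≈ 106 W

Sheathing layers in series; stud and cavity paths in parallel between them.
R_inner = 0.012/(1.44×8.28) = 0.001006 K/W
R_stud  = 0.17/(0.14×0.16×8.28) = 0.9166 K/W
R_cav   = 0.17/(0.0393×0.84×8.28) = 0.6219 K/W
1/R_core = 1/R_stud + 1/R_cav → R_core = 0.3705 K/W
R_outer = 0.022/(0.156×8.28) = 0.01703 K/W
R_total = 0.3886 K/W
Q = ΔT/R_total = 41/0.3886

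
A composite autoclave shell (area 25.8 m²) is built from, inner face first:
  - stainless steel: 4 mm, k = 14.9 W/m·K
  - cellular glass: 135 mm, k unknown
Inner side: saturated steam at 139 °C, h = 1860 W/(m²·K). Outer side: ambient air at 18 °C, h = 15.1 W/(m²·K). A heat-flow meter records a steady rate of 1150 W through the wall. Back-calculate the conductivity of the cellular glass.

Model the wall as resistances in series:
R_inner film = 1/(h_i·A) = 1/(1860×25.8) = 2.084×10^-5 K/W
R_stainless steel = L/(kA) = 0.004/(14.9×25.8) = 1.041×10^-5 K/W
R_outer film = 1/(h_o·A) = 1/(15.1×25.8) = 0.002567 K/W
Sum of known resistances R_other = 0.002598 K/W
Total R = ΔT/Q = 121/1150 = 0.1052 K/W
R_cellular glass = R_total − R_other = 0.1026 K/W
k = L/(R·A) = 0.135/(0.1026×25.8)

k ≈ 0.051 W/(m·K)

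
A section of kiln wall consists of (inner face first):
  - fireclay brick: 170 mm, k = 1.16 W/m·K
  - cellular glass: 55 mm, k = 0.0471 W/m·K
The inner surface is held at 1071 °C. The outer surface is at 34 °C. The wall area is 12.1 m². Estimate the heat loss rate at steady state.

Model the wall as resistances in series:
R_fireclay brick = L/(kA) = 0.17/(1.16×12.1) = 0.01211 K/W
R_cellular glass = L/(kA) = 0.055/(0.0471×12.1) = 0.09651 K/W
R_total = 0.1086 K/W
Q = ΔT / R_total = 1037 / 0.1086

Q ≈ 9550 W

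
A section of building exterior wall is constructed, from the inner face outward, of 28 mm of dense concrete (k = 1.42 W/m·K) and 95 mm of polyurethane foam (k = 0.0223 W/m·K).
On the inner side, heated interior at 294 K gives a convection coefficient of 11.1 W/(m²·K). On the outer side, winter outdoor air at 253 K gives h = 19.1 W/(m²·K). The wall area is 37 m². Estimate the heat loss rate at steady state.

Series thermal resistances:
R_inner film = 1/(h_i·A) = 1/(11.1×37) = 0.002435 K/W
R_dense concrete = L/(kA) = 0.028/(1.42×37) = 5.329×10^-4 K/W
R_polyurethane foam = L/(kA) = 0.095/(0.0223×37) = 0.1151 K/W
R_outer film = 1/(h_o·A) = 1/(19.1×37) = 0.001415 K/W
R_total = 0.1195 K/W
Q = ΔT / R_total = 41 / 0.1195

Q ≈ 343 W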